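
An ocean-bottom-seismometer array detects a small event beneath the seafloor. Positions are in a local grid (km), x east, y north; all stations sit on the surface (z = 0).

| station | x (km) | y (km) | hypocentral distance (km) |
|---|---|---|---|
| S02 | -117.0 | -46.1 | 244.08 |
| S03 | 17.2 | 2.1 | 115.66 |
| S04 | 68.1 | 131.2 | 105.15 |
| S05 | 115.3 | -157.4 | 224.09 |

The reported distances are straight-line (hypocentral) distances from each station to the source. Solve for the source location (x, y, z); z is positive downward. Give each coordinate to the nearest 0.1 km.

(94.5, 55.2, 67.7)

Each station gives a sphere (x−x_i)² + (y−y_i)² + z² = d_i² (stations at z=0).
Subtracting the S02 sphere from S03 and S04: z² cancels, leaving linear equations in x and y:
268.4 x + 96.4 y = 30683.85
370.2 x + 354.6 y = 54555.36
Solving: x ≈ 94.497, y ≈ 55.197 km (keep extra digits for the depth step; rounded: 94.5, 55.2).
Then from the S02 sphere: z² = 244.08² − (x + 117.0)² − (y + 46.1)² with x = 94.497, y = 55.197, so z ≈ 67.698 ≈ 67.7 km.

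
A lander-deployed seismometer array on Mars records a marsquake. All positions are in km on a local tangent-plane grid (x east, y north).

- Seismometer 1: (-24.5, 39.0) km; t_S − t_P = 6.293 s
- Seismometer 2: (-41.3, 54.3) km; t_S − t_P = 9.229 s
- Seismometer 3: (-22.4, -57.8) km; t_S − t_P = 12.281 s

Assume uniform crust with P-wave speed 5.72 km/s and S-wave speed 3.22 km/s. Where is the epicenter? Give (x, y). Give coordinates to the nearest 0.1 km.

(18.9, 22.7)

Distance from S−P lag: d = Δt · v_P v_S / (v_P − v_S) = Δt · (5.72·3.22)/(5.72−3.22) ≈ 7.3674·Δt.
So d_Seismometer 1 = 46.36, d_Seismometer 2 = 67.99, d_Seismometer 3 = 90.48 km.
Circle about each station: (x + 24.5)² + (y − 39.0)² = 46.36²; (x + 41.3)² + (y − 54.3)² = 67.99²; (x + 22.4)² + (y + 57.8)² = 90.48².
Subtracting pairs of circle equations eliminates x²+y² and gives linear equations (the radical axes):
-33.6 x + 30.6 y = 59.54
4.2 x − 193.6 y = -4316.03
Solving the 2×2 system: x ≈ 18.9, y ≈ 22.7 km.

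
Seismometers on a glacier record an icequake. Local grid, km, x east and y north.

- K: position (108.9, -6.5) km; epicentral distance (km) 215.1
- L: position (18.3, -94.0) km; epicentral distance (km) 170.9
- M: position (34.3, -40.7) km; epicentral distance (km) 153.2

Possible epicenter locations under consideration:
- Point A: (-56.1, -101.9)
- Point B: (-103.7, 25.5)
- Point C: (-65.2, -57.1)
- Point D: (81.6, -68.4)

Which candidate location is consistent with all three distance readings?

For each candidate, compare |candidate − station| to the reported distance:
Point A: residuals K 24.5, L 96.1, M 44.0 → max 96.1 km
Point B: residuals K 0.1, L 0.1, M 0.1 → max 0.1 km
Point C: residuals K 33.8, L 79.6, M 52.4 → max 79.6 km
Point D: residuals K 147.4, L 102.6, M 98.4 → max 147.4 km
Only Point B has all residuals ≈ 0.

Point B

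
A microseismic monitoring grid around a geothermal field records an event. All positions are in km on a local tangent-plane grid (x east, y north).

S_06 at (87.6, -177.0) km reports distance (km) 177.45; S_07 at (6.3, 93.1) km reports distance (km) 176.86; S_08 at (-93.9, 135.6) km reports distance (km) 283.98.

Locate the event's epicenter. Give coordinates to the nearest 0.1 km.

x ≈ 149.5 km, y ≈ -10.7 km

Circle about each station: (x − 87.6)² + (y + 177.0)² = 177.45²; (x − 6.3)² + (y − 93.1)² = 176.86²; (x + 93.9)² + (y − 135.6)² = 283.98².
Subtracting pairs of circle equations eliminates x²+y² and gives linear equations (the radical axes):
-162.6 x + 540.2 y = -30086.42
-363.0 x + 625.2 y = -60954.33
Solving the 2×2 system: x ≈ 149.5, y ≈ -10.7 km.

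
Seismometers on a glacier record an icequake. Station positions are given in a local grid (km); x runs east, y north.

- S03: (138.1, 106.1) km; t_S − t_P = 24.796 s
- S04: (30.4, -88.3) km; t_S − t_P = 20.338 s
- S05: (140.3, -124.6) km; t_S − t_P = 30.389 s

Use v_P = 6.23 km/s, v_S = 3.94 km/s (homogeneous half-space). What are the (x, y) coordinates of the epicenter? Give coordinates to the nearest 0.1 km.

Distance from S−P lag: d = Δt · v_P v_S / (v_P − v_S) = Δt · (6.23·3.94)/(6.23−3.94) ≈ 10.7189·Δt.
So d_S03 = 265.78, d_S04 = 218.00, d_S05 = 325.74 km.
Circle about each station: (x − 138.1)² + (y − 106.1)² = 265.78²; (x − 30.4)² + (y + 88.3)² = 218.00²; (x − 140.3)² + (y + 124.6)² = 325.74².
Subtracting pairs of circle equations eliminates x²+y² and gives linear equations (the radical axes):
-215.4 x − 388.8 y = 1507.24
4.4 x − 461.4 y = -30587.11
Solving the 2×2 system: x ≈ -124.5, y ≈ 65.1 km.
Check against S03 (with the unrounded x, y): √((x − 138.1)²+(y − 106.1)²) = 265.79 ≈ 265.78 km. ✓

x ≈ -124.5 km, y ≈ 65.1 km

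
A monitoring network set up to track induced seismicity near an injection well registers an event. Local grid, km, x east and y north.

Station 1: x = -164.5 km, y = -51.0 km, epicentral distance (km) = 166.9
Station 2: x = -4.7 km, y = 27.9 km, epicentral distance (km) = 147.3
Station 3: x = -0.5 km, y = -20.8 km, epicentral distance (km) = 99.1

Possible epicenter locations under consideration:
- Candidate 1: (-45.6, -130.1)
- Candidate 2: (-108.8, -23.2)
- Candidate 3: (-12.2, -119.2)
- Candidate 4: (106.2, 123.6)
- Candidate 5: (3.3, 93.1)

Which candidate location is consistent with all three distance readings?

For each candidate, compare |candidate − station| to the reported distance:
Candidate 1: residuals Station 1 24.1, Station 2 15.9, Station 3 19.1 → max 24.1 km
Candidate 2: residuals Station 1 104.6, Station 2 31.3, Station 3 9.2 → max 104.6 km
Candidate 3: residuals Station 1 0.0, Station 2 0.0, Station 3 0.0 → max 0.0 km
Candidate 4: residuals Station 1 155.2, Station 2 0.8, Station 3 80.4 → max 155.2 km
Candidate 5: residuals Station 1 54.3, Station 2 81.6, Station 3 14.9 → max 81.6 km
Only Candidate 3 has all residuals ≈ 0.

Candidate 3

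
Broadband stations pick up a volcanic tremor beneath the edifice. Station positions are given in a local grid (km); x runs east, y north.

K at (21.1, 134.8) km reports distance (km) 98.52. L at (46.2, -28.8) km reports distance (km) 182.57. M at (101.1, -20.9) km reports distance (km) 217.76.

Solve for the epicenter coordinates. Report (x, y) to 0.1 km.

Circle about each station: (x − 21.1)² + (y − 134.8)² = 98.52²; (x − 46.2)² + (y + 28.8)² = 182.57²; (x − 101.1)² + (y + 20.9)² = 217.76².
Subtracting pairs of circle equations eliminates x²+y² and gives linear equations (the radical axes):
50.2 x − 327.2 y = -39277.98
160.0 x − 311.4 y = -45671.46
Solving the 2×2 system: x ≈ -73.9, y ≈ 108.7 km.
Check against K (with the unrounded x, y): √((x − 21.1)²+(y − 134.8)²) = 98.49 ≈ 98.52 km. ✓

-73.9 km east, 108.7 km north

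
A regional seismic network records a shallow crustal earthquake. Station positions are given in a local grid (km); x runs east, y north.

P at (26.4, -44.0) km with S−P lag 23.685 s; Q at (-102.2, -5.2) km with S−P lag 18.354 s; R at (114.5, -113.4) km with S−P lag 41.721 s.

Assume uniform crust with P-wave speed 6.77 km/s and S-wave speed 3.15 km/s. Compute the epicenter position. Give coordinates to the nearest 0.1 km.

Distance from S−P lag: d = Δt · v_P v_S / (v_P − v_S) = Δt · (6.77·3.15)/(6.77−3.15) ≈ 5.8910·Δt.
So d_P = 139.53, d_Q = 108.12, d_R = 245.78 km.
Circle about each station: (x − 26.4)² + (y + 44.0)² = 139.53²; (x + 102.2)² + (y + 5.2)² = 108.12²; (x − 114.5)² + (y + 113.4)² = 245.78².
Subtracting pairs of circle equations eliminates x²+y² and gives linear equations (the radical axes):
-257.2 x + 77.6 y = 15617.61
176.2 x − 138.8 y = -17602.34
Solving the 2×2 system: x ≈ -36.4, y ≈ 80.6 km.

x ≈ -36.4 km, y ≈ 80.6 km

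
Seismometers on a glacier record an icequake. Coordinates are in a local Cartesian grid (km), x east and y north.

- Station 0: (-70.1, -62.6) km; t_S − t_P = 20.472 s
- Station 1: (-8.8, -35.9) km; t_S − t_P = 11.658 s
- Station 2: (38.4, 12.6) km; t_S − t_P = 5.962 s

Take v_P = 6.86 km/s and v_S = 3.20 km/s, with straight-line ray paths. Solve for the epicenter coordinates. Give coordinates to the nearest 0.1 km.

Distance from S−P lag: d = Δt · v_P v_S / (v_P − v_S) = Δt · (6.86·3.20)/(6.86−3.20) ≈ 5.9978·Δt.
So d_Station 0 = 122.79, d_Station 1 = 69.92, d_Station 2 = 35.76 km.
Circle about each station: (x + 70.1)² + (y + 62.6)² = 122.79²; (x + 8.8)² + (y + 35.9)² = 69.92²; (x − 38.4)² + (y − 12.6)² = 35.76².
Subtracting the Station 0 equation from the Station 1 and Station 2 equations removes the quadratic terms:
122.6 x + 53.4 y = 2722.06
217.0 x + 150.4 y = 6599.16
Solving the 2×2 system: x ≈ 8.3, y ≈ 31.9 km.

8.3 km east, 31.9 km north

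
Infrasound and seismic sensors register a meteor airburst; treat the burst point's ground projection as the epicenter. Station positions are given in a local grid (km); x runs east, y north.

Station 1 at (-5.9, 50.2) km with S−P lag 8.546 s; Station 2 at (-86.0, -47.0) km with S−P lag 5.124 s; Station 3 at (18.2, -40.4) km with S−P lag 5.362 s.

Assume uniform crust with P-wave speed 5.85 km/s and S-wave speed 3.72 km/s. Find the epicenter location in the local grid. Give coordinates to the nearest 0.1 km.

-35.9 km east, -31.8 km north

Distance from S−P lag: d = Δt · v_P v_S / (v_P − v_S) = Δt · (5.85·3.72)/(5.85−3.72) ≈ 10.2169·Δt.
So d_Station 1 = 87.31, d_Station 2 = 52.35, d_Station 3 = 54.78 km.
Circle about each station: (x + 5.9)² + (y − 50.2)² = 87.31²; (x + 86.0)² + (y + 47.0)² = 52.35²; (x − 18.2)² + (y + 40.4)² = 54.78².
Subtracting the Station 1 equation from the Station 2 and Station 3 equations removes the quadratic terms:
-160.2 x − 194.4 y = 11932.66
48.2 x − 181.2 y = 4030.74
Solving the 2×2 system: x ≈ -35.9, y ≈ -31.8 km.
Check against Station 1 (with the unrounded x, y): √((x + 5.9)²+(y − 50.2)²) = 87.31 ≈ 87.31 km. ✓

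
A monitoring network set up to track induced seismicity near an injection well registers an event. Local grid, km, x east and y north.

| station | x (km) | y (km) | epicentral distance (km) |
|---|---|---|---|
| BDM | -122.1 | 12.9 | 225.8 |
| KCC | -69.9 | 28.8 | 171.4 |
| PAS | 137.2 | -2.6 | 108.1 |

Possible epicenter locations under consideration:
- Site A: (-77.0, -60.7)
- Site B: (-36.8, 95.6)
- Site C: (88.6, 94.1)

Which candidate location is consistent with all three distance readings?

For each candidate, compare |candidate − station| to the reported distance:
Site A: residuals BDM 139.5, KCC 81.6, PAS 113.8 → max 139.5 km
Site B: residuals BDM 107.0, KCC 96.8, PAS 91.7 → max 107.0 km
Site C: residuals BDM 0.0, KCC 0.0, PAS 0.1 → max 0.1 km
Only Site C has all residuals ≈ 0.

Site C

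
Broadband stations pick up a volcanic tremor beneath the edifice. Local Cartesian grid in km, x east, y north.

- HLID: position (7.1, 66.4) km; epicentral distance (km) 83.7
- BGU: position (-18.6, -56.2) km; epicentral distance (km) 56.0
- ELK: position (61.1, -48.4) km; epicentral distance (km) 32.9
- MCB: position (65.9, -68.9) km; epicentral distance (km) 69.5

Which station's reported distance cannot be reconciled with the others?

ELK

Solve using three stations at a time. Using HLID, BGU, MCB (subtract circle equations pairwise → linear system) gives (x, y) ≈ (20.6, -16.2).
Distances from that point to each station vs reported:
  HLID: calculated 83.7 vs reported 83.7 → residual 0.0 km
  BGU: calculated 56.0 vs reported 56.0 → residual 0.0 km
  ELK: calculated 51.7 vs reported 32.9 → residual 18.8 km
  MCB: calculated 69.5 vs reported 69.5 → residual 0.0 km
HLID, BGU, MCB are mutually consistent (residuals ≈ 0); ELK is off by 18.8 km.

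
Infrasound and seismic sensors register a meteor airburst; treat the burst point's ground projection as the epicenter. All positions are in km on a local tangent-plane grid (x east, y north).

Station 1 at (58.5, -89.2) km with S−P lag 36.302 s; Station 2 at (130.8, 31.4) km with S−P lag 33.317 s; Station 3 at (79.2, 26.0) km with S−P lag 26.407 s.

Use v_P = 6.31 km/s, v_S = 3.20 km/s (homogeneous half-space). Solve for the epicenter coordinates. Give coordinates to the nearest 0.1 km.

Distance from S−P lag: d = Δt · v_P v_S / (v_P − v_S) = Δt · (6.31·3.20)/(6.31−3.20) ≈ 6.4926·Δt.
So d_Station 1 = 235.69, d_Station 2 = 216.31, d_Station 3 = 171.45 km.
Circle about each station: (x − 58.5)² + (y + 89.2)² = 235.69²; (x − 130.8)² + (y − 31.4)² = 216.31²; (x − 79.2)² + (y − 26.0)² = 171.45².
Subtracting pairs of circle equations eliminates x²+y² and gives linear equations (the radical axes):
144.6 x + 241.2 y = 15475.47
41.4 x + 230.4 y = 21724.42
Solving the 2×2 system: x ≈ -71.8, y ≈ 107.2 km.

x ≈ -71.8 km, y ≈ 107.2 km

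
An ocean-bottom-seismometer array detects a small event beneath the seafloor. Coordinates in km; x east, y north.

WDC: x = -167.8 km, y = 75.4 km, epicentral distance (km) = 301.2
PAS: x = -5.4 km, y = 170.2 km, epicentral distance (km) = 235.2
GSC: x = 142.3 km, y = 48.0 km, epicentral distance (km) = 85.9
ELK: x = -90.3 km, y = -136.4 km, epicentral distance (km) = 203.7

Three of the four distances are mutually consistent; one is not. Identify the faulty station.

Solve using three stations at a time. Using WDC, PAS, GSC (subtract circle equations pairwise → linear system) gives (x, y) ≈ (113.3, -32.9).
Distances from that point to each station vs reported:
  WDC: calculated 301.2 vs reported 301.2 → residual 0.0 km
  PAS: calculated 235.2 vs reported 235.2 → residual 0.0 km
  GSC: calculated 85.9 vs reported 85.9 → residual 0.0 km
  ELK: calculated 228.4 vs reported 203.7 → residual 24.7 km
WDC, PAS, GSC are mutually consistent (residuals ≈ 0); ELK is off by 24.7 km.

ELK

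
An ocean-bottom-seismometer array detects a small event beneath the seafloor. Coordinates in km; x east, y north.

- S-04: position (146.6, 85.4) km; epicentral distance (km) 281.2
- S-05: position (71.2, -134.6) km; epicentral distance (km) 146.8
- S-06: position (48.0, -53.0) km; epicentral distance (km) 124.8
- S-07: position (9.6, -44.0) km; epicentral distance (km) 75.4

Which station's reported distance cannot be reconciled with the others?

S-07

Solve using three stations at a time. Using S-04, S-05, S-06 (subtract circle equations pairwise → linear system) gives (x, y) ≈ (-70.0, -94.0).
Distances from that point to each station vs reported:
  S-04: calculated 281.2 vs reported 281.2 → residual 0.0 km
  S-05: calculated 146.9 vs reported 146.8 → residual 0.1 km
  S-06: calculated 124.9 vs reported 124.8 → residual 0.1 km
  S-07: calculated 94.0 vs reported 75.4 → residual 18.6 km
S-04, S-05, S-06 are mutually consistent (residuals ≈ 0); S-07 is off by 18.6 km.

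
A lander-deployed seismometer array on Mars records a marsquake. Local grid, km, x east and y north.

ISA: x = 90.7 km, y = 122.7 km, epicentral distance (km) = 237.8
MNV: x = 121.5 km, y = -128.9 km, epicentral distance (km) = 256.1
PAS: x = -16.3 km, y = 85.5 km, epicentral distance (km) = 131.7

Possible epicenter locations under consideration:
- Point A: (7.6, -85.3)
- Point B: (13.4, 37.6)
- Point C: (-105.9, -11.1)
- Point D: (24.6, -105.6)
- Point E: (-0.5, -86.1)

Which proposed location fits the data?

Point C

For each candidate, compare |candidate − station| to the reported distance:
Point A: residuals ISA 13.8, MNV 134.1, PAS 40.8 → max 134.1 km
Point B: residuals ISA 122.8, MNV 57.6, PAS 75.3 → max 122.8 km
Point C: residuals ISA 0.0, MNV 0.0, PAS 0.1 → max 0.1 km
Point D: residuals ISA 0.1, MNV 156.4, PAS 63.7 → max 156.4 km
Point E: residuals ISA 10.0, MNV 126.8, PAS 40.6 → max 126.8 km
Only Point C has all residuals ≈ 0.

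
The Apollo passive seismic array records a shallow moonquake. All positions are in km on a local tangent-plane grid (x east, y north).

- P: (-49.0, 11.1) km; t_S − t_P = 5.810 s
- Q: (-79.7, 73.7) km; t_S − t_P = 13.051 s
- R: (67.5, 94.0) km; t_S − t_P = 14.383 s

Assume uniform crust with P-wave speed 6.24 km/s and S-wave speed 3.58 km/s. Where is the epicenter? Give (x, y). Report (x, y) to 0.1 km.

Distance from S−P lag: d = Δt · v_P v_S / (v_P − v_S) = Δt · (6.24·3.58)/(6.24−3.58) ≈ 8.3982·Δt.
So d_P = 48.79, d_Q = 109.60, d_R = 120.79 km.
Circle about each station: (x + 49.0)² + (y − 11.1)² = 48.79²; (x + 79.7)² + (y − 73.7)² = 109.60²; (x − 67.5)² + (y − 94.0)² = 120.79².
Subtracting the P equation from the Q and R equations removes the quadratic terms:
-61.4 x + 125.2 y = -372.13
233.0 x + 165.8 y = -1341.72
Solving the 2×2 system: x ≈ -2.7, y ≈ -4.3 km.
Check against P (with the unrounded x, y): √((x + 49.0)²+(y − 11.1)²) = 48.79 ≈ 48.79 km. ✓

-2.7 km east, -4.3 km north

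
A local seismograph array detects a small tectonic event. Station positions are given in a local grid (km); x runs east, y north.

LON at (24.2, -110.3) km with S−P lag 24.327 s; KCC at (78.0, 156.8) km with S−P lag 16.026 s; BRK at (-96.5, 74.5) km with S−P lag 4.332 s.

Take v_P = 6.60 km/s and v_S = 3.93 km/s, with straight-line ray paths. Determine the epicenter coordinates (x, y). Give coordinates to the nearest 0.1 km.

(-69.4, 106.7)

Distance from S−P lag: d = Δt · v_P v_S / (v_P − v_S) = Δt · (6.60·3.93)/(6.60−3.93) ≈ 9.7146·Δt.
So d_LON = 236.33, d_KCC = 155.69, d_BRK = 42.08 km.
Circle about each station: (x − 24.2)² + (y + 110.3)² = 236.33²; (x − 78.0)² + (y − 156.8)² = 155.69²; (x + 96.5)² + (y − 74.5)² = 42.08².
Subtracting pairs of circle equations eliminates x²+y² and gives linear equations (the radical axes):
107.6 x + 534.2 y = 49531.00
-241.4 x + 369.6 y = 56191.91
Solving the 2×2 system: x ≈ -69.4, y ≈ 106.7 km.
Check against LON (with the unrounded x, y): √((x − 24.2)²+(y + 110.3)²) = 236.33 ≈ 236.33 km. ✓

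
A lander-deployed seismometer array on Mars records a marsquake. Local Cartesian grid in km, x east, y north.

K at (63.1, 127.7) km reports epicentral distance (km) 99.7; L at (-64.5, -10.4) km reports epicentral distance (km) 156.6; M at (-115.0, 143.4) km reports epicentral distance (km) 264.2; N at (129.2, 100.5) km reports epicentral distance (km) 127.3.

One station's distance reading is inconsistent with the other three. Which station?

Solve using three stations at a time. Using L, M, N (subtract circle equations pairwise → linear system) gives (x, y) ≈ (91.7, -21.1).
Distances from that point to each station vs reported:
  K: calculated 151.5 vs reported 99.7 → residual 51.8 km
  L: calculated 156.6 vs reported 156.6 → residual 0.0 km
  M: calculated 264.2 vs reported 264.2 → residual 0.0 km
  N: calculated 127.3 vs reported 127.3 → residual 0.0 km
L, M, N are mutually consistent (residuals ≈ 0); K is off by 51.8 km.

K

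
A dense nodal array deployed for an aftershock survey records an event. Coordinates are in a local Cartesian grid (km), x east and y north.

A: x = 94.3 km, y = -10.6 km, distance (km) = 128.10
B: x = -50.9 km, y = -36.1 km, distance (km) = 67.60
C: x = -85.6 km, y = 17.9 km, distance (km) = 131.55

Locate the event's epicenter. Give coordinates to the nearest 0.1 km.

Circle about each station: (x − 94.3)² + (y + 10.6)² = 128.10²; (x + 50.9)² + (y + 36.1)² = 67.60²; (x + 85.6)² + (y − 17.9)² = 131.55².
Subtracting the A equation from the B and C equations removes the quadratic terms:
-290.4 x − 51.0 y = 6729.02
-359.8 x + 57.0 y = -2252.87
Solving the 2×2 system: x ≈ -7.7, y ≈ -88.1 km.

(-7.7, -88.1)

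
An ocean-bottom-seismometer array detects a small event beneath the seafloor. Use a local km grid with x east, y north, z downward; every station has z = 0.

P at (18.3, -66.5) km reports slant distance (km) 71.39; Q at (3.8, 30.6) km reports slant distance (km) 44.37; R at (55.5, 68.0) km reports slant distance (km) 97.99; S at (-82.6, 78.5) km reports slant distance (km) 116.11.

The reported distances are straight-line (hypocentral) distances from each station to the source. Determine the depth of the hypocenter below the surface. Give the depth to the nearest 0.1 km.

Each station gives a sphere (x−x_i)² + (y−y_i)² + z² = d_i² (stations at z=0).
Subtracting the P sphere from Q and R: z² cancels, leaving linear equations in x and y:
-29.0 x + 194.2 y = -678.50
74.4 x + 269.0 y = -1558.40
Solving: x ≈ -5.399, y ≈ -4.300 km (keep extra digits for the depth step; rounded: -5.4, -4.3).
Then from the P sphere: z² = 71.39² − (x − 18.3)² − (y + 66.5)² with x = -5.399, y = -4.300, so z ≈ 25.808 ≈ 25.8 km.

z ≈ 25.8 km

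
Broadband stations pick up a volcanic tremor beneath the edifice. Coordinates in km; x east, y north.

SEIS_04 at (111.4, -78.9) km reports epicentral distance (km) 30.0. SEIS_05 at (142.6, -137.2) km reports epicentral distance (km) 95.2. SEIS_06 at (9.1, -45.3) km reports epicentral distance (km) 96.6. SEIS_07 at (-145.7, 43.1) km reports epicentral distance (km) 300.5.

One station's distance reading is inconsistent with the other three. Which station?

SEIS_07

Solve using three stations at a time. Using SEIS_04, SEIS_05, SEIS_06 (subtract circle equations pairwise → linear system) gives (x, y) ≈ (105.6, -49.5).
Distances from that point to each station vs reported:
  SEIS_04: calculated 30.0 vs reported 30.0 → residual 0.0 km
  SEIS_05: calculated 95.2 vs reported 95.2 → residual 0.0 km
  SEIS_06: calculated 96.6 vs reported 96.6 → residual 0.0 km
  SEIS_07: calculated 267.8 vs reported 300.5 → residual 32.7 km
SEIS_04, SEIS_05, SEIS_06 are mutually consistent (residuals ≈ 0); SEIS_07 is off by 32.7 km.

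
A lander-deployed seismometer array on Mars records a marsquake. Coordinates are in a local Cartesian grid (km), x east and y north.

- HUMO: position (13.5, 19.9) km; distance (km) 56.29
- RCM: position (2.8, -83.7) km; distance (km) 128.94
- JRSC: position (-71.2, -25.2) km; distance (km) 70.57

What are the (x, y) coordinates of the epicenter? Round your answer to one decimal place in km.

Circle about each station: (x − 13.5)² + (y − 19.9)² = 56.29²; (x − 2.8)² + (y + 83.7)² = 128.94²; (x + 71.2)² + (y + 25.2)² = 70.57².
Subtracting the HUMO equation from the RCM and JRSC equations removes the quadratic terms:
-21.4 x − 207.2 y = -7021.69
-169.4 x − 90.2 y = 3314.66
Solving the 2×2 system: x ≈ -39.8, y ≈ 38.0 km.

x ≈ -39.8 km, y ≈ 38.0 km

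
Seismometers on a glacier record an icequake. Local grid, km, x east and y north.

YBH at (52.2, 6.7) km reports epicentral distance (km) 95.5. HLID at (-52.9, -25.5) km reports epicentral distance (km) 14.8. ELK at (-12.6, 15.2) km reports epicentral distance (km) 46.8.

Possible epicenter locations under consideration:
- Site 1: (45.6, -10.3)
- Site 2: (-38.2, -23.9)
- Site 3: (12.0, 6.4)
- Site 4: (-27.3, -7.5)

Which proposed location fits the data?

Site 2

For each candidate, compare |candidate − station| to the reported distance:
Site 1: residuals YBH 77.3, HLID 84.9, ELK 16.7 → max 84.9 km
Site 2: residuals YBH 0.1, HLID 0.0, ELK 0.1 → max 0.1 km
Site 3: residuals YBH 55.3, HLID 57.5, ELK 20.7 → max 57.5 km
Site 4: residuals YBH 14.7, HLID 16.5, ELK 19.8 → max 19.8 km
Only Site 2 has all residuals ≈ 0.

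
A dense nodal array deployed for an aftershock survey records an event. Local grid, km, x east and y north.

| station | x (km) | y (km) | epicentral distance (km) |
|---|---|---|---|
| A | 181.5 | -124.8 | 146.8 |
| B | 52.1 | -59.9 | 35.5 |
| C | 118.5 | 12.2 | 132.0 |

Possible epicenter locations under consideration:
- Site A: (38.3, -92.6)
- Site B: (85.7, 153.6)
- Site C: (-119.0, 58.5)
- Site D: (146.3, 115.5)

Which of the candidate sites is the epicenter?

For each candidate, compare |candidate − station| to the reported distance:
Site A: residuals A 0.0, B 0.0, C 0.0 → max 0.0 km
Site B: residuals A 147.6, B 180.6, C 13.2 → max 180.6 km
Site C: residuals A 205.2, B 172.6, C 110.0 → max 205.2 km
Site D: residuals A 96.1, B 163.6, C 25.0 → max 163.6 km
Only Site A has all residuals ≈ 0.

Site A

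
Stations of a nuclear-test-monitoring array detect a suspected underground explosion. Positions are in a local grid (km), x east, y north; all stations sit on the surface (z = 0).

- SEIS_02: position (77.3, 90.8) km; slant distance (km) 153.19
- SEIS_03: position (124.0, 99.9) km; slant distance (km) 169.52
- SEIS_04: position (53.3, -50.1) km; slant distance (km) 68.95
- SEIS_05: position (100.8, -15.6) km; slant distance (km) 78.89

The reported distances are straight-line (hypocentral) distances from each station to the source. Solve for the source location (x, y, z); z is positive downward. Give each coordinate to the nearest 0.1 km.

x ≈ 72.0 km, y ≈ -47.2 km, depth ≈ 66.3 km

Each station gives a sphere (x−x_i)² + (y−y_i)² + z² = d_i² (stations at z=0).
Subtracting the SEIS_02 sphere from SEIS_03 and SEIS_04: z² cancels, leaving linear equations in x and y:
93.4 x + 18.2 y = 5866.23
-48.0 x − 281.8 y = 9844.04
Solving: x ≈ 72.005, y ≈ -47.198 km (keep extra digits for the depth step; rounded: 72.0, -47.2).
Then from the SEIS_02 sphere: z² = 153.19² − (x − 77.3)² − (y − 90.8)² with x = 72.005, y = -47.198, so z ≈ 66.300 ≈ 66.3 km.
Check against SEIS_05 (with the unrounded solution): distance 78.89 ≈ 78.89 km. ✓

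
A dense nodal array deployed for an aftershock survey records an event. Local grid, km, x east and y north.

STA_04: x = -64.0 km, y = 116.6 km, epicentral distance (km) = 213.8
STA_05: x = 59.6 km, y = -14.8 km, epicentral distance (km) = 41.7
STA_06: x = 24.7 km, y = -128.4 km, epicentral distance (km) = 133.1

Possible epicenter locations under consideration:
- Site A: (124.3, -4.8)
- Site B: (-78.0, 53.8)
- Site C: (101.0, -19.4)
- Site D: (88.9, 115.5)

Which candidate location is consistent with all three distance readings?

Site C

For each candidate, compare |candidate − station| to the reported distance:
Site A: residuals STA_04 10.2, STA_05 23.8, STA_06 25.6 → max 25.6 km
Site B: residuals STA_04 149.5, STA_05 112.1, STA_06 76.1 → max 149.5 km
Site C: residuals STA_04 0.0, STA_05 0.0, STA_06 0.0 → max 0.0 km
Site D: residuals STA_04 60.9, STA_05 91.9, STA_06 119.1 → max 119.1 km
Only Site C has all residuals ≈ 0.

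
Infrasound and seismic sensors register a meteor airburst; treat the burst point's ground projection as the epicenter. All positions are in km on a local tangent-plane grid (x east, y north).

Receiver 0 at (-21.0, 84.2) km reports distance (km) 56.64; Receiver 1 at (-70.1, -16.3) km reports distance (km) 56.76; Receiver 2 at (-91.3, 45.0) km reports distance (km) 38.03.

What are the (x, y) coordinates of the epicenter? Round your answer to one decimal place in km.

Circle about each station: (x + 21.0)² + (y − 84.2)² = 56.64²; (x + 70.1)² + (y + 16.3)² = 56.76²; (x + 91.3)² + (y − 45.0)² = 38.03².
Subtracting the Receiver 0 equation from the Receiver 1 and Receiver 2 equations removes the quadratic terms:
-98.2 x − 201.0 y = -2364.55
-140.6 x − 78.4 y = 4591.86
Solving the 2×2 system: x ≈ -53.9, y ≈ 38.1 km.
Check against Receiver 0 (with the unrounded x, y): √((x + 21.0)²+(y − 84.2)²) = 56.64 ≈ 56.64 km. ✓

-53.9 km east, 38.1 km north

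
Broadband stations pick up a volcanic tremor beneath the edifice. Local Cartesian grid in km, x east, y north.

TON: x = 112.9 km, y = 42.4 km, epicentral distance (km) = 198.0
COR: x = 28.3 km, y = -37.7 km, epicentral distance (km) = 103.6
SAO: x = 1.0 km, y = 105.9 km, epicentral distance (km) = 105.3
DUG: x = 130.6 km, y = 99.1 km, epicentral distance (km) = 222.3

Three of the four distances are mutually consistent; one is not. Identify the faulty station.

Solve using three stations at a time. Using TON, SAO, DUG (subtract circle equations pairwise → linear system) gives (x, y) ≈ (-85.1, 45.3).
Distances from that point to each station vs reported:
  TON: calculated 198.0 vs reported 198.0 → residual 0.0 km
  COR: calculated 140.5 vs reported 103.6 → residual 36.9 km
  SAO: calculated 105.3 vs reported 105.3 → residual 0.0 km
  DUG: calculated 222.3 vs reported 222.3 → residual 0.0 km
TON, SAO, DUG are mutually consistent (residuals ≈ 0); COR is off by 36.9 km.

COR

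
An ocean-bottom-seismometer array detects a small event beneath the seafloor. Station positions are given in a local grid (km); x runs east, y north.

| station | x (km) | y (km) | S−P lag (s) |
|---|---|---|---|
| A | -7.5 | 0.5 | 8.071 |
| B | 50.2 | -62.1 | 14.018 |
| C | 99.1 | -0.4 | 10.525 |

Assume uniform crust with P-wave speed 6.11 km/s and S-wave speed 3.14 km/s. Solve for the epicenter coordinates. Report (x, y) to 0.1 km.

(37.1, 27.5)

Distance from S−P lag: d = Δt · v_P v_S / (v_P − v_S) = Δt · (6.11·3.14)/(6.11−3.14) ≈ 6.4597·Δt.
So d_A = 52.14, d_B = 90.55, d_C = 67.99 km.
Circle about each station: (x + 7.5)² + (y − 0.5)² = 52.14²; (x − 50.2)² + (y + 62.1)² = 90.55²; (x − 99.1)² + (y + 0.4)² = 67.99².
Subtracting the A equation from the B and C equations removes the quadratic terms:
115.4 x − 125.2 y = 839.23
213.2 x − 1.8 y = 7860.41
Solving the 2×2 system: x ≈ 37.1, y ≈ 27.5 km.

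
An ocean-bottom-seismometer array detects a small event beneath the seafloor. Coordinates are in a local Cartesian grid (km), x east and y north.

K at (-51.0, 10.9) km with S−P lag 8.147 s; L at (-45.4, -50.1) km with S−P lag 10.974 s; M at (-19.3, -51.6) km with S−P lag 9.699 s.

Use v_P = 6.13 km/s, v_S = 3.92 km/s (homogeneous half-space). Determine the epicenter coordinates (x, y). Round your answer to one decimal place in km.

Distance from S−P lag: d = Δt · v_P v_S / (v_P − v_S) = Δt · (6.13·3.92)/(6.13−3.92) ≈ 10.8731·Δt.
So d_K = 88.58, d_L = 119.32, d_M = 105.46 km.
Circle about each station: (x + 51.0)² + (y − 10.9)² = 88.58²; (x + 45.4)² + (y + 50.1)² = 119.32²; (x + 19.3)² + (y + 51.6)² = 105.46².
Subtracting pairs of circle equations eliminates x²+y² and gives linear equations (the radical axes):
11.2 x − 122.0 y = -4539.49
63.4 x − 125.0 y = -2960.16
Solving the 2×2 system: x ≈ 32.6, y ≈ 40.2 km.
Check against K (with the unrounded x, y): √((x + 51.0)²+(y − 10.9)²) = 88.55 ≈ 88.58 km. ✓

(32.6, 40.2)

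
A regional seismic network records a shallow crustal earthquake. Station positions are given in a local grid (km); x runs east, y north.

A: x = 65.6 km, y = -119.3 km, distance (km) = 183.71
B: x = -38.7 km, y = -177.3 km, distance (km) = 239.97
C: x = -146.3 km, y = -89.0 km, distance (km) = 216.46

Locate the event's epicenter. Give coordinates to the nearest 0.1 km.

Circle about each station: (x − 65.6)² + (y + 119.3)² = 183.71²; (x + 38.7)² + (y + 177.3)² = 239.97²; (x + 146.3)² + (y + 89.0)² = 216.46².
Subtracting pairs of circle equations eliminates x²+y² and gives linear equations (the radical axes):
-208.6 x − 116.0 y = -9439.11
-423.8 x + 60.6 y = -2316.73
Solving the 2×2 system: x ≈ 13.6, y ≈ 56.9 km.
Check against A (with the unrounded x, y): √((x − 65.6)²+(y + 119.3)²) = 183.72 ≈ 183.71 km. ✓

(13.6, 56.9)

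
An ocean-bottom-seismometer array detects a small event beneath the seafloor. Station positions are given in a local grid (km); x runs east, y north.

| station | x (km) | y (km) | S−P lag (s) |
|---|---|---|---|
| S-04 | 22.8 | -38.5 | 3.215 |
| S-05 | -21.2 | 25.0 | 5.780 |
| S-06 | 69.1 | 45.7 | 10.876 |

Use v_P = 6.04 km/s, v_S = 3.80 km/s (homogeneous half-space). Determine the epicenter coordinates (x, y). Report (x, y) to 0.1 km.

-9.7 km east, -33.1 km north

Distance from S−P lag: d = Δt · v_P v_S / (v_P − v_S) = Δt · (6.04·3.80)/(6.04−3.80) ≈ 10.2464·Δt.
So d_S-04 = 32.94, d_S-05 = 59.22, d_S-06 = 111.44 km.
Circle about each station: (x − 22.8)² + (y + 38.5)² = 32.94²; (x + 21.2)² + (y − 25.0)² = 59.22²; (x − 69.1)² + (y − 45.7)² = 111.44².
Subtracting the S-04 equation from the S-05 and S-06 equations removes the quadratic terms:
-88.0 x + 127.0 y = -3349.61
92.6 x + 168.4 y = -6472.62
Solving the 2×2 system: x ≈ -9.7, y ≈ -33.1 km.
Check against S-04 (with the unrounded x, y): √((x − 22.8)²+(y + 38.5)²) = 32.95 ≈ 32.94 km. ✓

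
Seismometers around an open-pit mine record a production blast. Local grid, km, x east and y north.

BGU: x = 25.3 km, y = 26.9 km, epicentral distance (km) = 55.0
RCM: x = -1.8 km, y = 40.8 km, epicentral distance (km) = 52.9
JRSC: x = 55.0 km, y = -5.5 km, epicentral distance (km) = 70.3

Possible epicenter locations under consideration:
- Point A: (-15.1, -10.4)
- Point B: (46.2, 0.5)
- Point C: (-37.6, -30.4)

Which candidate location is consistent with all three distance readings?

Point A

For each candidate, compare |candidate − station| to the reported distance:
Point A: residuals BGU 0.0, RCM 0.0, JRSC 0.0 → max 0.0 km
Point B: residuals BGU 21.3, RCM 9.8, JRSC 59.6 → max 59.6 km
Point C: residuals BGU 30.1, RCM 26.8, JRSC 25.6 → max 30.1 km
Only Point A has all residuals ≈ 0.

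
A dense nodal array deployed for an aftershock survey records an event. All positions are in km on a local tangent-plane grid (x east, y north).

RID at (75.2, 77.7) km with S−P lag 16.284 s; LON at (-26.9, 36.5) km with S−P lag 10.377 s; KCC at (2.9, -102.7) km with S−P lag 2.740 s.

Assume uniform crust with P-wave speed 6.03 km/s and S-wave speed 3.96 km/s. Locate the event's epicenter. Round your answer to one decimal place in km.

(-21.9, -83.1)

Distance from S−P lag: d = Δt · v_P v_S / (v_P − v_S) = Δt · (6.03·3.96)/(6.03−3.96) ≈ 11.5357·Δt.
So d_RID = 187.85, d_LON = 119.71, d_KCC = 31.61 km.
Circle about each station: (x − 75.2)² + (y − 77.7)² = 187.85²; (x + 26.9)² + (y − 36.5)² = 119.71²; (x − 2.9)² + (y + 102.7)² = 31.61².
Subtracting pairs of circle equations eliminates x²+y² and gives linear equations (the radical axes):
-204.2 x − 82.4 y = 11320.67
-144.6 x − 360.8 y = 33151.80
Solving the 2×2 system: x ≈ -21.9, y ≈ -83.1 km.
Check against RID (with the unrounded x, y): √((x − 75.2)²+(y − 77.7)²) = 187.85 ≈ 187.85 km. ✓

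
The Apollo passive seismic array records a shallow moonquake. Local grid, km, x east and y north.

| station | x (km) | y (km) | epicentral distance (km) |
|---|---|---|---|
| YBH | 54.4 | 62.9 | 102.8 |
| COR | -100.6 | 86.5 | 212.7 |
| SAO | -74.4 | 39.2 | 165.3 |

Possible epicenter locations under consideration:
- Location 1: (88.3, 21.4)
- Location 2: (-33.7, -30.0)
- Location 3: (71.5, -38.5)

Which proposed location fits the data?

Location 3

For each candidate, compare |candidate − station| to the reported distance:
Location 1: residuals YBH 49.2, COR 12.9, SAO 1.6 → max 49.2 km
Location 2: residuals YBH 25.2, COR 78.4, SAO 85.0 → max 85.0 km
Location 3: residuals YBH 0.0, COR 0.0, SAO 0.0 → max 0.0 km
Only Location 3 has all residuals ≈ 0.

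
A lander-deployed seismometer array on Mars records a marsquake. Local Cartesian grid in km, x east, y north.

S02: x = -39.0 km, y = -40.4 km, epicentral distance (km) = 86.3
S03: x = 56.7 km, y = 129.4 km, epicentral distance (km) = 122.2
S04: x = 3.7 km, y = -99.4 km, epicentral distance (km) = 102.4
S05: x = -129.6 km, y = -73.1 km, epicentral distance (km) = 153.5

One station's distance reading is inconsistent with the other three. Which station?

Solve using three stations at a time. Using S02, S03, S05 (subtract circle equations pairwise → linear system) gives (x, y) ≈ (-32.3, 45.7).
Distances from that point to each station vs reported:
  S02: calculated 86.3 vs reported 86.3 → residual 0.0 km
  S03: calculated 122.2 vs reported 122.2 → residual 0.0 km
  S04: calculated 149.5 vs reported 102.4 → residual 47.1 km
  S05: calculated 153.5 vs reported 153.5 → residual 0.0 km
S02, S03, S05 are mutually consistent (residuals ≈ 0); S04 is off by 47.1 km.

S04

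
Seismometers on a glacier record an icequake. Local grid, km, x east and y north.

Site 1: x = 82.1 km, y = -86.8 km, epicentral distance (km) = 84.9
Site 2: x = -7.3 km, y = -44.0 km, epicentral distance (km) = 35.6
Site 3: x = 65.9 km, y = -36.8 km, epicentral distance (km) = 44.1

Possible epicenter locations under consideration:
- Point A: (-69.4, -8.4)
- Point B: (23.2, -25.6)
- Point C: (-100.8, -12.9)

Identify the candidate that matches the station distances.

Point B

For each candidate, compare |candidate − station| to the reported distance:
Point A: residuals Site 1 85.7, Site 2 36.0, Site 3 94.1 → max 94.1 km
Point B: residuals Site 1 0.0, Site 2 0.0, Site 3 0.0 → max 0.0 km
Point C: residuals Site 1 112.4, Site 2 62.9, Site 3 124.3 → max 124.3 km
Only Point B has all residuals ≈ 0.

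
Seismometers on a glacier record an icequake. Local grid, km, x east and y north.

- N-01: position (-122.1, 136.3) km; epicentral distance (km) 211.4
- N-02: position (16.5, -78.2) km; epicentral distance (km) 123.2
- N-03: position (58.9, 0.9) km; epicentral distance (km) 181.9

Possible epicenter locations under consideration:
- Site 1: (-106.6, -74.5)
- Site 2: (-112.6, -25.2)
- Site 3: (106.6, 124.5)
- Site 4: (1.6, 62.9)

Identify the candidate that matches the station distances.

Site 1

For each candidate, compare |candidate − station| to the reported distance:
Site 1: residuals N-01 0.0, N-02 0.0, N-03 0.0 → max 0.0 km
Site 2: residuals N-01 49.6, N-02 16.4, N-03 8.4 → max 49.6 km
Site 3: residuals N-01 17.6, N-02 98.6, N-03 49.4 → max 98.6 km
Site 4: residuals N-01 67.6, N-02 18.7, N-03 97.5 → max 97.5 km
Only Site 1 has all residuals ≈ 0.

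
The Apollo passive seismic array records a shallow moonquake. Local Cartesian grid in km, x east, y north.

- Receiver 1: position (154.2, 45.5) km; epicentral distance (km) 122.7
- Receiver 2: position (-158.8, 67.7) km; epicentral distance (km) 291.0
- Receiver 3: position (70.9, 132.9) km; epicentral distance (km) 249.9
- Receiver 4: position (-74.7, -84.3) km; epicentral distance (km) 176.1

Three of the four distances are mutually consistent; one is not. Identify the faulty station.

Solve using three stations at a time. Using Receiver 1, Receiver 2, Receiver 4 (subtract circle equations pairwise → linear system) gives (x, y) ≈ (100.3, -64.7).
Distances from that point to each station vs reported:
  Receiver 1: calculated 122.7 vs reported 122.7 → residual 0.0 km
  Receiver 2: calculated 291.0 vs reported 291.0 → residual 0.0 km
  Receiver 3: calculated 199.8 vs reported 249.9 → residual 50.1 km
  Receiver 4: calculated 176.1 vs reported 176.1 → residual 0.0 km
Receiver 1, Receiver 2, Receiver 4 are mutually consistent (residuals ≈ 0); Receiver 3 is off by 50.1 km.

Receiver 3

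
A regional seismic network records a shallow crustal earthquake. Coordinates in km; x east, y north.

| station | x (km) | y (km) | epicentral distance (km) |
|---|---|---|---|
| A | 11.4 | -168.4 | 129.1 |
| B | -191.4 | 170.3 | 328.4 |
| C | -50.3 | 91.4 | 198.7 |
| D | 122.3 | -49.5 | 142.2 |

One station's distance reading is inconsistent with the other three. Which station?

A

Solve using three stations at a time. Using B, C, D (subtract circle equations pairwise → linear system) gives (x, y) ≈ (-9.3, -102.9).
Distances from that point to each station vs reported:
  A: calculated 68.7 vs reported 129.1 → residual 60.4 km
  B: calculated 328.3 vs reported 328.4 → residual 0.1 km
  C: calculated 198.6 vs reported 198.7 → residual 0.1 km
  D: calculated 142.0 vs reported 142.2 → residual 0.2 km
B, C, D are mutually consistent (residuals ≈ 0); A is off by 60.4 km.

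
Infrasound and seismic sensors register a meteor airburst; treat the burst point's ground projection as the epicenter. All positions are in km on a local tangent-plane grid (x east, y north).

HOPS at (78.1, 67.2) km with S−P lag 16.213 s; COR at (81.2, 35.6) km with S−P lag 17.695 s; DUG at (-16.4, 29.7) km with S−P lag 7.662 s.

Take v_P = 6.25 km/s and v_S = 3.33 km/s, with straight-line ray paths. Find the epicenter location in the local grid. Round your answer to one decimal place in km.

Distance from S−P lag: d = Δt · v_P v_S / (v_P − v_S) = Δt · (6.25·3.33)/(6.25−3.33) ≈ 7.1276·Δt.
So d_HOPS = 115.56, d_COR = 126.12, d_DUG = 54.61 km.
Circle about each station: (x − 78.1)² + (y − 67.2)² = 115.56²; (x − 81.2)² + (y − 35.6)² = 126.12²; (x + 16.4)² + (y − 29.7)² = 54.61².
Subtracting the HOPS equation from the COR and DUG equations removes the quadratic terms:
6.2 x − 63.2 y = -5306.79
-189.0 x − 75.0 y = 907.46
Solving the 2×2 system: x ≈ -36.7, y ≈ 80.4 km.
Check against HOPS (with the unrounded x, y): √((x − 78.1)²+(y − 67.2)²) = 115.55 ≈ 115.56 km. ✓

(-36.7, 80.4)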